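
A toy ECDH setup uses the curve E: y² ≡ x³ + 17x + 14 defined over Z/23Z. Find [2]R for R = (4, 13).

tangent at (4, 13): λ = (3·4² + 17)/(2·13) ≡ 19/3. 3⁻¹ ≡ 8 (mod 23) since 3·8 = 24 ≡ 1, so λ ≡ 19·8 ≡ 14.
  x = λ² - 4 - 4 = 196 - 8 ≡ 4; y = λ·(4 - 4) - 13 ≡ 10. → (4, 10)

(4, 10)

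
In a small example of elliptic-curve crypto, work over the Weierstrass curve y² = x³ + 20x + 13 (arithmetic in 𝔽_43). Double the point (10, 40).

(39, 16)

tangent at (10, 40): λ = (3·10² + 20)/(2·40) ≡ 19/37. 37⁻¹ ≡ 7 (mod 43), so λ ≡ 19·7 ≡ 4.
  x = λ² - 10 - 10 = 16 - 20 ≡ 39; y = λ·(10 - 39) - 40 ≡ 16. → (39, 16)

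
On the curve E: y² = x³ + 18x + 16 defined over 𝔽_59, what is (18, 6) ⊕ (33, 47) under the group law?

(18, 6) + (33, 47). λ = (47 - 6)/(33 - 18) ≡ 41/15 mod 59. 15⁻¹ ≡ 4 (mod 59) since 15·4 = 60 ≡ 1, so λ ≡ 46.
  x = λ² - 18 - 33 = 2116 - 51 ≡ 0; y = λ·(18 - 0) - 6 ≡ 55. → (0, 55)

(0, 55)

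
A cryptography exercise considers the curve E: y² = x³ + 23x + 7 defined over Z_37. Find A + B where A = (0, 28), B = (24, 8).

(0, 28) + (24, 8). λ = (8 - 28)/(24 - 0) ≡ 17/24 mod 37. 24⁻¹ ≡ 17 (mod 37), so λ ≡ 30.
  x = λ² - 0 - 24 = 900 - 24 ≡ 25; y = λ·(0 - 25) - 28 ≡ 36. → (25, 36)

(25, 36)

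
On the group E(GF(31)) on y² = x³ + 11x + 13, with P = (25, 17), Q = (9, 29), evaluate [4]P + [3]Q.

(6, 27)

First 4P:
Double-and-add on 4 = (100)₂. Start with P = (25, 17) for the leading 1-bit.
double: tangent at (25, 17): λ = (3·25² + 11)/(2·17) ≡ 26/3. 3⁻¹ ≡ 21 (mod 31) since 3·21 = 63 ≡ 1, so λ ≡ 26·21 ≡ 19.
  x = λ² - 25 - 25 = 361 - 50 ≡ 1; y = λ·(25 - 1) - 17 ≡ 5. → (1, 5)
double: tangent at (1, 5): λ = (3·1² + 11)/(2·5) ≡ 14/10. 10⁻¹ ≡ 28 (mod 31) since 10·28 = 280 ≡ 1, so λ ≡ 14·28 ≡ 20.
  x = λ² - 1 - 1 = 400 - 2 ≡ 26; y = λ·(1 - 26) - 5 ≡ 22. → (26, 22)
4P = (26, 22).
Next 3Q:
Repeated addition: build up to 3Q.
2Q: tangent at (9, 29): λ = (3·9² + 11)/(2·29) ≡ 6/27. 27⁻¹ ≡ 23 (mod 31), so λ ≡ 6·23 ≡ 14.
  x = λ² - 9 - 9 = 196 - 18 ≡ 23; y = λ·(9 - 23) - 29 ≡ 23. → (23, 23)
3Q: (23, 23) + (9, 29). λ = (29 - 23)/(9 - 23) ≡ 6/17 mod 31. 17⁻¹ ≡ 11 (mod 31) since 17·11 = 187 ≡ 1, so λ ≡ 4.
  x = λ² - 23 - 9 = 16 - 32 ≡ 15; y = λ·(23 - 15) - 23 ≡ 9. → (15, 9)
3Q = (15, 9).
Finally 4P + 3Q:
(26, 22) + (15, 9). λ = (9 - 22)/(15 - 26) ≡ 18/20 mod 31. 20⁻¹ ≡ 14 (mod 31), so λ ≡ 4.
  x = λ² - 26 - 15 = 16 - 41 ≡ 6; y = λ·(26 - 6) - 22 ≡ 27. → (6, 27)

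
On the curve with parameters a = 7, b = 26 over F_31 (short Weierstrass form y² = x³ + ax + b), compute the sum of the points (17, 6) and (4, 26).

(17, 6) + (4, 26). λ = (26 - 6)/(4 - 17) ≡ 20/18 mod 31. 18⁻¹ ≡ 19 (mod 31), so λ ≡ 8.
  x = λ² - 17 - 4 = 64 - 21 ≡ 12; y = λ·(17 - 12) - 6 ≡ 3. → (12, 3)

(12, 3)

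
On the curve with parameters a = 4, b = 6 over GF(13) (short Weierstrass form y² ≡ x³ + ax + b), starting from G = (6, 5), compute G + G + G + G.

(8, 2)

Repeated addition: build up to 4G.
2G: tangent at (6, 5): λ = (3·6² + 4)/(2·5) ≡ 8/10. 10⁻¹ ≡ 4 (mod 13), so λ ≡ 8·4 ≡ 6.
  x = λ² - 6 - 6 = 36 - 12 ≡ 11; y = λ·(6 - 11) - 5 ≡ 4. → (11, 4)
3G: (11, 4) + (6, 5). λ = (5 - 4)/(6 - 11) ≡ 1/8 mod 13. 8⁻¹ ≡ 5 (mod 13), so λ ≡ 5.
  x = λ² - 11 - 6 = 25 - 17 ≡ 8; y = λ·(11 - 8) - 4 ≡ 11. → (8, 11)
4G: (8, 11) + (6, 5). λ = (5 - 11)/(6 - 8) ≡ 7/11 mod 13. 11⁻¹ ≡ 6 (mod 13) since 11·6 = 66 ≡ 1, so λ ≡ 3.
  x = λ² - 8 - 6 = 9 - 14 ≡ 8; y = λ·(8 - 8) - 11 ≡ 2. → (8, 2)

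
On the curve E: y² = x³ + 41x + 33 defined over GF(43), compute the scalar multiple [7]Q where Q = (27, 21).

Repeated addition: build up to 7Q.
2Q: tangent at (27, 21): λ = (3·27² + 41)/(2·21) ≡ 35/42. 42⁻¹ ≡ 42 (mod 43), so λ ≡ 35·42 ≡ 8.
  x = λ² - 27 - 27 = 64 - 54 ≡ 10; y = λ·(27 - 10) - 21 ≡ 29. → (10, 29)
3Q: (10, 29) + (27, 21). λ = (21 - 29)/(27 - 10) ≡ 35/17 mod 43. 17⁻¹ ≡ 38 (mod 43) since 17·38 = 646 ≡ 1, so λ ≡ 40.
  x = λ² - 10 - 27 = 1600 - 37 ≡ 15; y = λ·(10 - 15) - 29 ≡ 29. → (15, 29)
4Q: (15, 29) + (27, 21). λ = (21 - 29)/(27 - 15) ≡ 35/12 mod 43. 12⁻¹ ≡ 18 (mod 43) since 12·18 = 216 ≡ 1, so λ ≡ 28.
  x = λ² - 15 - 27 = 784 - 42 ≡ 11; y = λ·(15 - 11) - 29 ≡ 40. → (11, 40)
5Q: (11, 40) + (27, 21). λ = (21 - 40)/(27 - 11) ≡ 24/16 mod 43. 16⁻¹ ≡ 35 (mod 43), so λ ≡ 23.
  x = λ² - 11 - 27 = 529 - 38 ≡ 18; y = λ·(11 - 18) - 40 ≡ 14. → (18, 14)
6Q: (18, 14) + (27, 21). λ = (21 - 14)/(27 - 18) ≡ 7/9 mod 43. 9⁻¹ ≡ 24 (mod 43), so λ ≡ 39.
  x = λ² - 18 - 27 = 1521 - 45 ≡ 14; y = λ·(18 - 14) - 14 ≡ 13. → (14, 13)
7Q: (14, 13) + (27, 21). λ = (21 - 13)/(27 - 14) ≡ 8/13 mod 43. 13⁻¹ ≡ 10 (mod 43), so λ ≡ 37.
  x = λ² - 14 - 27 = 1369 - 41 ≡ 38; y = λ·(14 - 38) - 13 ≡ 2. → (38, 2)

(38, 2)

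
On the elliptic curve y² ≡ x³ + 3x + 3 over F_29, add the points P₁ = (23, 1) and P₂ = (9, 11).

(20, 1)

(23, 1) + (9, 11). λ = (11 - 1)/(9 - 23) ≡ 10/15 mod 29. 15⁻¹ ≡ 2 (mod 29) since 15·2 = 30 ≡ 1, so λ ≡ 20.
  x = λ² - 23 - 9 = 400 - 32 ≡ 20; y = λ·(23 - 20) - 1 ≡ 1. → (20, 1)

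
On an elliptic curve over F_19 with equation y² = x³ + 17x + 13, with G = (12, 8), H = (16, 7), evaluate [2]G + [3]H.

First 2G:
Repeated addition: build up to 2G.
2G: tangent at (12, 8): λ = (3·12² + 17)/(2·8) ≡ 12/16. 16⁻¹ ≡ 6 (mod 19), so λ ≡ 12·6 ≡ 15.
  x = λ² - 12 - 12 = 225 - 24 ≡ 11; y = λ·(12 - 11) - 8 ≡ 7. → (11, 7)
2G = (11, 7).
Next 3H:
Repeated addition: build up to 3H.
2H: tangent at (16, 7): λ = (3·16² + 17)/(2·7) ≡ 6/14. 14⁻¹ ≡ 15 (mod 19), so λ ≡ 6·15 ≡ 14.
  x = λ² - 16 - 16 = 196 - 32 ≡ 12; y = λ·(16 - 12) - 7 ≡ 11. → (12, 11)
3H: (12, 11) + (16, 7). λ = (7 - 11)/(16 - 12) ≡ 15/4 mod 19. 4⁻¹ ≡ 5 (mod 19) since 4·5 = 20 ≡ 1, so λ ≡ 18.
  x = λ² - 12 - 16 = 324 - 28 ≡ 11; y = λ·(12 - 11) - 11 ≡ 7. → (11, 7)
3H = (11, 7).
Finally 2G + 3H:
tangent at (11, 7): λ = (3·11² + 17)/(2·7) ≡ 0/14. 14⁻¹ ≡ 15 (mod 19), so λ ≡ 0·15 ≡ 0.
  x = λ² - 11 - 11 = 0 - 22 ≡ 16; y = λ·(11 - 16) - 7 ≡ 12. → (16, 12)

(16, 12)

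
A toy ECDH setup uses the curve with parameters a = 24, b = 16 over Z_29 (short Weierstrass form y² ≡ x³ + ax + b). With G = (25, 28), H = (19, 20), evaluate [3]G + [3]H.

First 3G:
Repeated addition: build up to 3G.
2G: tangent at (25, 28): λ = (3·25² + 24)/(2·28) ≡ 14/27. 27⁻¹ ≡ 14 (mod 29), so λ ≡ 14·14 ≡ 22.
  x = λ² - 25 - 25 = 484 - 50 ≡ 28; y = λ·(25 - 28) - 28 ≡ 22. → (28, 22)
3G: (28, 22) + (25, 28). λ = (28 - 22)/(25 - 28) ≡ 6/26 mod 29. 26⁻¹ ≡ 19 (mod 29) since 26·19 = 494 ≡ 1, so λ ≡ 27.
  x = λ² - 28 - 25 = 729 - 53 ≡ 9; y = λ·(28 - 9) - 22 ≡ 27. → (9, 27)
3G = (9, 27).
Next 3H:
Repeated addition: build up to 3H.
2H: tangent at (19, 20): λ = (3·19² + 24)/(2·20) ≡ 5/11. 11⁻¹ ≡ 8 (mod 29) since 11·8 = 88 ≡ 1, so λ ≡ 5·8 ≡ 11.
  x = λ² - 19 - 19 = 121 - 38 ≡ 25; y = λ·(19 - 25) - 20 ≡ 1. → (25, 1)
3H: (25, 1) + (19, 20). λ = (20 - 1)/(19 - 25) ≡ 19/23 mod 29. 23⁻¹ ≡ 24 (mod 29) since 23·24 = 552 ≡ 1, so λ ≡ 21.
  x = λ² - 25 - 19 = 441 - 44 ≡ 20; y = λ·(25 - 20) - 1 ≡ 17. → (20, 17)
3H = (20, 17).
Finally 3G + 3H:
(9, 27) + (20, 17). λ = (17 - 27)/(20 - 9) ≡ 19/11 mod 29. 11⁻¹ ≡ 8 (mod 29) since 11·8 = 88 ≡ 1, so λ ≡ 7.
  x = λ² - 9 - 20 = 49 - 29 ≡ 20; y = λ·(9 - 20) - 27 ≡ 12. → (20, 12)

(20, 12)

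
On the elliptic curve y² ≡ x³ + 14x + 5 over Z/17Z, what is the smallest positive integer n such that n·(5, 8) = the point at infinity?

12

2P: tangent at (5, 8): λ = (3·5² + 14)/(2·8) ≡ 4/16. 16⁻¹ ≡ 16 (mod 17) since 16·16 = 256 ≡ 1, so λ ≡ 4·16 ≡ 13.
  x = λ² - 5 - 5 = 169 - 10 ≡ 6; y = λ·(5 - 6) - 8 ≡ 13. → (6, 13)
3P: (6, 13) + (5, 8). λ = (8 - 13)/(5 - 6) ≡ 12/16 mod 17. 16⁻¹ ≡ 16 (mod 17) since 16·16 = 256 ≡ 1, so λ ≡ 5.
  x = λ² - 6 - 5 = 25 - 11 ≡ 14; y = λ·(6 - 14) - 13 ≡ 15. → (14, 15)
4P: (14, 15) + (5, 8). λ = (8 - 15)/(5 - 14) ≡ 10/8 mod 17. 8⁻¹ ≡ 15 (mod 17) since 8·15 = 120 ≡ 1, so λ ≡ 14.
  x = λ² - 14 - 5 = 196 - 19 ≡ 7; y = λ·(14 - 7) - 15 ≡ 15. → (7, 15)
5P: (7, 15) + (5, 8). λ = (8 - 15)/(5 - 7) ≡ 10/15 mod 17. 15⁻¹ ≡ 8 (mod 17) since 15·8 = 120 ≡ 1, so λ ≡ 12.
  x = λ² - 7 - 5 = 144 - 12 ≡ 13; y = λ·(7 - 13) - 15 ≡ 15. → (13, 15)
6P: (13, 15) + (5, 8). λ = (8 - 15)/(5 - 13) ≡ 10/9 mod 17. 9⁻¹ ≡ 2 (mod 17) since 9·2 = 18 ≡ 1, so λ ≡ 3.
  x = λ² - 13 - 5 = 9 - 18 ≡ 8; y = λ·(13 - 8) - 15 ≡ 0. → (8, 0)
7P: (8, 0) + (5, 8). λ = (8 - 0)/(5 - 8) ≡ 8/14 mod 17. 14⁻¹ ≡ 11 (mod 17), so λ ≡ 3.
  x = λ² - 8 - 5 = 9 - 13 ≡ 13; y = λ·(8 - 13) - 0 ≡ 2. → (13, 2)
8P: (13, 2) + (5, 8). λ = (8 - 2)/(5 - 13) ≡ 6/9 mod 17. 9⁻¹ ≡ 2 (mod 17), so λ ≡ 12.
  x = λ² - 13 - 5 = 144 - 18 ≡ 7; y = λ·(13 - 7) - 2 ≡ 2. → (7, 2)
9P: (7, 2) + (5, 8). λ = (8 - 2)/(5 - 7) ≡ 6/15 mod 17. 15⁻¹ ≡ 8 (mod 17), so λ ≡ 14.
  x = λ² - 7 - 5 = 196 - 12 ≡ 14; y = λ·(7 - 14) - 2 ≡ 2. → (14, 2)
10P: (14, 2) + (5, 8). λ = (8 - 2)/(5 - 14) ≡ 6/8 mod 17. 8⁻¹ ≡ 15 (mod 17) since 8·15 = 120 ≡ 1, so λ ≡ 5.
  x = λ² - 14 - 5 = 25 - 19 ≡ 6; y = λ·(14 - 6) - 2 ≡ 4. → (6, 4)
11P: (6, 4) + (5, 8). λ = (8 - 4)/(5 - 6) ≡ 4/16 mod 17. 16⁻¹ ≡ 16 (mod 17), so λ ≡ 13.
  x = λ² - 6 - 5 = 169 - 11 ≡ 5; y = λ·(6 - 5) - 4 ≡ 9. → (5, 9)
12P: (5, 9) + (5, 8): same x and y₁ ≡ -y₂, so the sum is the point at infinity.
12P = the point at infinity, so the order is 12.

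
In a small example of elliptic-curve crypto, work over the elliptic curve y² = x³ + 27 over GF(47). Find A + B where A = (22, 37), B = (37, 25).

(22, 37) + (37, 25). λ = (25 - 37)/(37 - 22) ≡ 35/15 mod 47. 15⁻¹ ≡ 22 (mod 47), so λ ≡ 18.
  x = λ² - 22 - 37 = 324 - 59 ≡ 30; y = λ·(22 - 30) - 37 ≡ 7. → (30, 7)

(30, 7)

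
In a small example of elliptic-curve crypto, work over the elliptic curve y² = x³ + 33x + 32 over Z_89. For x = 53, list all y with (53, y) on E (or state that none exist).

none

x³ + 33x + 32 = 150658 ≡ 70 (mod 89).
70 is a non-residue mod 89; no y exists.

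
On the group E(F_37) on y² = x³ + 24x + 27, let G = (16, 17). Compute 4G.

(10, 3)

Repeated addition: build up to 4G.
2G: tangent at (16, 17): λ = (3·16² + 24)/(2·17) ≡ 15/34. 34⁻¹ ≡ 12 (mod 37) since 34·12 = 408 ≡ 1, so λ ≡ 15·12 ≡ 32.
  x = λ² - 16 - 16 = 1024 - 32 ≡ 30; y = λ·(16 - 30) - 17 ≡ 16. → (30, 16)
3G: (30, 16) + (16, 17). λ = (17 - 16)/(16 - 30) ≡ 1/23 mod 37. 23⁻¹ ≡ 29 (mod 37) since 23·29 = 667 ≡ 1, so λ ≡ 29.
  x = λ² - 30 - 16 = 841 - 46 ≡ 18; y = λ·(30 - 18) - 16 ≡ 36. → (18, 36)
4G: (18, 36) + (16, 17). λ = (17 - 36)/(16 - 18) ≡ 18/35 mod 37. 35⁻¹ ≡ 18 (mod 37), so λ ≡ 28.
  x = λ² - 18 - 16 = 784 - 34 ≡ 10; y = λ·(18 - 10) - 36 ≡ 3. → (10, 3)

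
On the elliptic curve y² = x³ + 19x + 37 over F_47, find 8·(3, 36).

Write G = (3, 36).
Double-and-add on 8 = (1000)₂. Start with G = (3, 36) for the leading 1-bit.
double: tangent at (3, 36): λ = (3·3² + 19)/(2·36) ≡ 46/25. 25⁻¹ ≡ 32 (mod 47), so λ ≡ 46·32 ≡ 15.
  x = λ² - 3 - 3 = 225 - 6 ≡ 31; y = λ·(3 - 31) - 36 ≡ 14. → (31, 14)
double: tangent at (31, 14): λ = (3·31² + 19)/(2·14) ≡ 35/28. 28⁻¹ ≡ 42 (mod 47), so λ ≡ 35·42 ≡ 13.
  x = λ² - 31 - 31 = 169 - 62 ≡ 13; y = λ·(31 - 13) - 14 ≡ 32. → (13, 32)
double: tangent at (13, 32): λ = (3·13² + 19)/(2·32) ≡ 9/17. 17⁻¹ ≡ 36 (mod 47), so λ ≡ 9·36 ≡ 42.
  x = λ² - 13 - 13 = 1764 - 26 ≡ 46; y = λ·(13 - 46) - 32 ≡ 39. → (46, 39)

(46, 39)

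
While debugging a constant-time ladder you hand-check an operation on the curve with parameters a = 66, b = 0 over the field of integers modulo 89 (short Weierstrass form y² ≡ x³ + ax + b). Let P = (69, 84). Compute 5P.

Repeated addition: build up to 5P.
2P: tangent at (69, 84): λ = (3·69² + 66)/(2·84) ≡ 20/79. 79⁻¹ ≡ 80 (mod 89), so λ ≡ 20·80 ≡ 87.
  x = λ² - 69 - 69 = 7569 - 138 ≡ 44; y = λ·(69 - 44) - 84 ≡ 44. → (44, 44)
3P: (44, 44) + (69, 84). λ = (84 - 44)/(69 - 44) ≡ 40/25 mod 89. 25⁻¹ ≡ 57 (mod 89), so λ ≡ 55.
  x = λ² - 44 - 69 = 3025 - 113 ≡ 64; y = λ·(44 - 64) - 44 ≡ 13. → (64, 13)
4P: (64, 13) + (69, 84). λ = (84 - 13)/(69 - 64) ≡ 71/5 mod 89. 5⁻¹ ≡ 18 (mod 89), so λ ≡ 32.
  x = λ² - 64 - 69 = 1024 - 133 ≡ 1; y = λ·(64 - 1) - 13 ≡ 45. → (1, 45)
5P: (1, 45) + (69, 84). λ = (84 - 45)/(69 - 1) ≡ 39/68 mod 89. 68⁻¹ ≡ 72 (mod 89) since 68·72 = 4896 ≡ 1, so λ ≡ 49.
  x = λ² - 1 - 69 = 2401 - 70 ≡ 17; y = λ·(1 - 17) - 45 ≡ 61. → (17, 61)

(17, 61)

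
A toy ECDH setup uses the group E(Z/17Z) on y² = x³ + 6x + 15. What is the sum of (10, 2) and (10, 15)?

O

The two points share x = 10 and their y-coordinates satisfy 2 + 15 ≡ 0 (mod 17), so they are inverses. Their sum is ∞.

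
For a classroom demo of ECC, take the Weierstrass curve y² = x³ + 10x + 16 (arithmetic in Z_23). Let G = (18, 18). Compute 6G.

(11, 13)

Double-and-add on 6 = (110)₂. Start with G = (18, 18) for the leading 1-bit.
double: tangent at (18, 18): λ = (3·18² + 10)/(2·18) ≡ 16/13. 13⁻¹ ≡ 16 (mod 23) since 13·16 = 208 ≡ 1, so λ ≡ 16·16 ≡ 3.
  x = λ² - 18 - 18 = 9 - 36 ≡ 19; y = λ·(18 - 19) - 18 ≡ 2. → (19, 2)
add G: (19, 2) + (18, 18). λ = (18 - 2)/(18 - 19) ≡ 16/22 mod 23. 22⁻¹ ≡ 22 (mod 23) since 22·22 = 484 ≡ 1, so λ ≡ 7.
  x = λ² - 19 - 18 = 49 - 37 ≡ 12; y = λ·(19 - 12) - 2 ≡ 1. → (12, 1)
double: tangent at (12, 1): λ = (3·12² + 10)/(2·1) ≡ 5/2. 2⁻¹ ≡ 12 (mod 23), so λ ≡ 5·12 ≡ 14.
  x = λ² - 12 - 12 = 196 - 24 ≡ 11; y = λ·(12 - 11) - 1 ≡ 13. → (11, 13)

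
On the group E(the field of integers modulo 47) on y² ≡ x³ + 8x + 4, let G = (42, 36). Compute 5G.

Repeated addition: build up to 5G.
2G: tangent at (42, 36): λ = (3·42² + 8)/(2·36) ≡ 36/25. 25⁻¹ ≡ 32 (mod 47), so λ ≡ 36·32 ≡ 24.
  x = λ² - 42 - 42 = 576 - 84 ≡ 22; y = λ·(42 - 22) - 36 ≡ 21. → (22, 21)
3G: (22, 21) + (42, 36). λ = (36 - 21)/(42 - 22) ≡ 15/20 mod 47. 20⁻¹ ≡ 40 (mod 47), so λ ≡ 36.
  x = λ² - 22 - 42 = 1296 - 64 ≡ 10; y = λ·(22 - 10) - 21 ≡ 35. → (10, 35)
4G: (10, 35) + (42, 36). λ = (36 - 35)/(42 - 10) ≡ 1/32 mod 47. 32⁻¹ ≡ 25 (mod 47), so λ ≡ 25.
  x = λ² - 10 - 42 = 625 - 52 ≡ 9; y = λ·(10 - 9) - 35 ≡ 37. → (9, 37)
5G: (9, 37) + (42, 36). λ = (36 - 37)/(42 - 9) ≡ 46/33 mod 47. 33⁻¹ ≡ 10 (mod 47), so λ ≡ 37.
  x = λ² - 9 - 42 = 1369 - 51 ≡ 2; y = λ·(9 - 2) - 37 ≡ 34. → (2, 34)

(2, 34)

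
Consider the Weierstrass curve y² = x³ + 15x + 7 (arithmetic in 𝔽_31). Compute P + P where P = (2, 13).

(14, 27)

tangent at (2, 13): λ = (3·2² + 15)/(2·13) ≡ 27/26. 26⁻¹ ≡ 6 (mod 31) since 26·6 = 156 ≡ 1, so λ ≡ 27·6 ≡ 7.
  x = λ² - 2 - 2 = 49 - 4 ≡ 14; y = λ·(2 - 14) - 13 ≡ 27. → (14, 27)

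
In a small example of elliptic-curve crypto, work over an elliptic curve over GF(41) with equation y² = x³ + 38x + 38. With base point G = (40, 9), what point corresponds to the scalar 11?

Repeated addition: build up to 11G.
2G: tangent at (40, 9): λ = (3·40² + 38)/(2·9) ≡ 0/18. 18⁻¹ ≡ 16 (mod 41) since 18·16 = 288 ≡ 1, so λ ≡ 0·16 ≡ 0.
  x = λ² - 40 - 40 = 0 - 80 ≡ 2; y = λ·(40 - 2) - 9 ≡ 32. → (2, 32)
3G: (2, 32) + (40, 9). λ = (9 - 32)/(40 - 2) ≡ 18/38 mod 41. 38⁻¹ ≡ 27 (mod 41), so λ ≡ 35.
  x = λ² - 2 - 40 = 1225 - 42 ≡ 35; y = λ·(2 - 35) - 32 ≡ 2. → (35, 2)
4G: (35, 2) + (40, 9). λ = (9 - 2)/(40 - 35) ≡ 7/5 mod 41. 5⁻¹ ≡ 33 (mod 41) since 5·33 = 165 ≡ 1, so λ ≡ 26.
  x = λ² - 35 - 40 = 676 - 75 ≡ 27; y = λ·(35 - 27) - 2 ≡ 1. → (27, 1)
5G: (27, 1) + (40, 9). λ = (9 - 1)/(40 - 27) ≡ 8/13 mod 41. 13⁻¹ ≡ 19 (mod 41), so λ ≡ 29.
  x = λ² - 27 - 40 = 841 - 67 ≡ 36; y = λ·(27 - 36) - 1 ≡ 25. → (36, 25)
6G: (36, 25) + (40, 9). λ = (9 - 25)/(40 - 36) ≡ 25/4 mod 41. 4⁻¹ ≡ 31 (mod 41), so λ ≡ 37.
  x = λ² - 36 - 40 = 1369 - 76 ≡ 22; y = λ·(36 - 22) - 25 ≡ 1. → (22, 1)
7G: (22, 1) + (40, 9). λ = (9 - 1)/(40 - 22) ≡ 8/18 mod 41. 18⁻¹ ≡ 16 (mod 41), so λ ≡ 5.
  x = λ² - 22 - 40 = 25 - 62 ≡ 4; y = λ·(22 - 4) - 1 ≡ 7. → (4, 7)
8G: (4, 7) + (40, 9). λ = (9 - 7)/(40 - 4) ≡ 2/36 mod 41. 36⁻¹ ≡ 8 (mod 41), so λ ≡ 16.
  x = λ² - 4 - 40 = 256 - 44 ≡ 7; y = λ·(4 - 7) - 7 ≡ 27. → (7, 27)
9G: (7, 27) + (40, 9). λ = (9 - 27)/(40 - 7) ≡ 23/33 mod 41. 33⁻¹ ≡ 5 (mod 41), so λ ≡ 33.
  x = λ² - 7 - 40 = 1089 - 47 ≡ 17; y = λ·(7 - 17) - 27 ≡ 12. → (17, 12)
10G: (17, 12) + (40, 9). λ = (9 - 12)/(40 - 17) ≡ 38/23 mod 41. 23⁻¹ ≡ 25 (mod 41) since 23·25 = 575 ≡ 1, so λ ≡ 7.
  x = λ² - 17 - 40 = 49 - 57 ≡ 33; y = λ·(17 - 33) - 12 ≡ 40. → (33, 40)
11G: (33, 40) + (40, 9). λ = (9 - 40)/(40 - 33) ≡ 10/7 mod 41. 7⁻¹ ≡ 6 (mod 41), so λ ≡ 19.
  x = λ² - 33 - 40 = 361 - 73 ≡ 1; y = λ·(33 - 1) - 40 ≡ 35. → (1, 35)

(1, 35)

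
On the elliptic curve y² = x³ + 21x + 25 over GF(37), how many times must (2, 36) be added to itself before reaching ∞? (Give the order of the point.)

7

2P: tangent at (2, 36): λ = (3·2² + 21)/(2·36) ≡ 33/35. 35⁻¹ ≡ 18 (mod 37), so λ ≡ 33·18 ≡ 2.
  x = λ² - 2 - 2 = 4 - 4 ≡ 0; y = λ·(2 - 0) - 36 ≡ 5. → (0, 5)
3P: (0, 5) + (2, 36). λ = (36 - 5)/(2 - 0) ≡ 31/2 mod 37. 2⁻¹ ≡ 19 (mod 37), so λ ≡ 34.
  x = λ² - 0 - 2 = 1156 - 2 ≡ 7; y = λ·(0 - 7) - 5 ≡ 16. → (7, 16)
4P: (7, 16) + (2, 36). λ = (36 - 16)/(2 - 7) ≡ 20/32 mod 37. 32⁻¹ ≡ 22 (mod 37) since 32·22 = 704 ≡ 1, so λ ≡ 33.
  x = λ² - 7 - 2 = 1089 - 9 ≡ 7; y = λ·(7 - 7) - 16 ≡ 21. → (7, 21)
5P: (7, 21) + (2, 36). λ = (36 - 21)/(2 - 7) ≡ 15/32 mod 37. 32⁻¹ ≡ 22 (mod 37), so λ ≡ 34.
  x = λ² - 7 - 2 = 1156 - 9 ≡ 0; y = λ·(7 - 0) - 21 ≡ 32. → (0, 32)
6P: (0, 32) + (2, 36). λ = (36 - 32)/(2 - 0) ≡ 4/2 mod 37. 2⁻¹ ≡ 19 (mod 37), so λ ≡ 2.
  x = λ² - 0 - 2 = 4 - 2 ≡ 2; y = λ·(0 - 2) - 32 ≡ 1. → (2, 1)
7P: (2, 1) + (2, 36): same x and y₁ ≡ -y₂, so the sum is ∞.
7P = ∞, so the order is 7.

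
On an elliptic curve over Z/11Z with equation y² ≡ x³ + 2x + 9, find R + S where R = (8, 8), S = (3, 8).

(0, 3)

(8, 8) + (3, 8). λ = (8 - 8)/(3 - 8) ≡ 0/6 mod 11. 6⁻¹ ≡ 2 (mod 11) since 6·2 = 12 ≡ 1, so λ ≡ 0.
  x = λ² - 8 - 3 = 0 - 11 ≡ 0; y = λ·(8 - 0) - 8 ≡ 3. → (0, 3)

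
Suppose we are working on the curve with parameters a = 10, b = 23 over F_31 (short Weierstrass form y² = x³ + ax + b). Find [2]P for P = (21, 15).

tangent at (21, 15): λ = (3·21² + 10)/(2·15) ≡ 0/30. 30⁻¹ ≡ 30 (mod 31) since 30·30 = 900 ≡ 1, so λ ≡ 0·30 ≡ 0.
  x = λ² - 21 - 21 = 0 - 42 ≡ 20; y = λ·(21 - 20) - 15 ≡ 16. → (20, 16)

(20, 16)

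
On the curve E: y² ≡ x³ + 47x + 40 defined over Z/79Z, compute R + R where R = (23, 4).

(44, 32)

tangent at (23, 4): λ = (3·23² + 47)/(2·4) ≡ 54/8. 8⁻¹ ≡ 10 (mod 79), so λ ≡ 54·10 ≡ 66.
  x = λ² - 23 - 23 = 4356 - 46 ≡ 44; y = λ·(23 - 44) - 4 ≡ 32. → (44, 32)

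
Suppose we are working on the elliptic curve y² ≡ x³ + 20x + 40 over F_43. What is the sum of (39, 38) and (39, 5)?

O

The two points share x = 39 and their y-coordinates satisfy 38 + 5 ≡ 0 (mod 43), so they are inverses. Their sum is O.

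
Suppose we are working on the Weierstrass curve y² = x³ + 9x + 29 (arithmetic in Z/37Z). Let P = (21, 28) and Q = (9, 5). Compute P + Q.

(32, 28)

(21, 28) + (9, 5). λ = (5 - 28)/(9 - 21) ≡ 14/25 mod 37. 25⁻¹ ≡ 3 (mod 37) since 25·3 = 75 ≡ 1, so λ ≡ 5.
  x = λ² - 21 - 9 = 25 - 30 ≡ 32; y = λ·(21 - 32) - 28 ≡ 28. → (32, 28)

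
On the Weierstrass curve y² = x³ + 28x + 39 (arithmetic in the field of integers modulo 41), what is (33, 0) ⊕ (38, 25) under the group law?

(33, 0) + (38, 25). λ = (25 - 0)/(38 - 33) ≡ 25/5 mod 41. 5⁻¹ ≡ 33 (mod 41), so λ ≡ 5.
  x = λ² - 33 - 38 = 25 - 71 ≡ 36; y = λ·(33 - 36) - 0 ≡ 26. → (36, 26)

(36, 26)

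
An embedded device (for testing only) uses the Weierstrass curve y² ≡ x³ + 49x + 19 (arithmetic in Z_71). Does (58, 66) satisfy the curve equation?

y² = 66² ≡ 25; x³ + 49x + 19 = 197973 ≡ 25 (mod 71). 25 = 25.

yes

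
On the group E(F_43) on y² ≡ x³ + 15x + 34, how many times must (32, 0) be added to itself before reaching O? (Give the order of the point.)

2P: (32, 0) + (32, 0): same x and y₁ ≡ -y₂, so the sum is O.
2P = O, so the order is 2.

2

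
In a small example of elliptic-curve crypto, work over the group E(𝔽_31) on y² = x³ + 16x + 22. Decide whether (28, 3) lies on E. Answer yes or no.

yes

y² = 3² ≡ 9; x³ + 16x + 22 = 22422 ≡ 9 (mod 31). 9 = 9.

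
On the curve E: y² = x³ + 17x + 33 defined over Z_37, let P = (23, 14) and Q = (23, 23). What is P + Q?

The two points share x = 23 and their y-coordinates satisfy 14 + 23 ≡ 0 (mod 37), so they are inverses. Their sum is O.

O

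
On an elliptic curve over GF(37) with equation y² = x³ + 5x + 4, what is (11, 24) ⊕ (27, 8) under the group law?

(0, 2)

(11, 24) + (27, 8). λ = (8 - 24)/(27 - 11) ≡ 21/16 mod 37. 16⁻¹ ≡ 7 (mod 37), so λ ≡ 36.
  x = λ² - 11 - 27 = 1296 - 38 ≡ 0; y = λ·(11 - 0) - 24 ≡ 2. → (0, 2)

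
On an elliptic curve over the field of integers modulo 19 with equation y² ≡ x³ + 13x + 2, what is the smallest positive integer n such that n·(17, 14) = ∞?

4

2P: tangent at (17, 14): λ = (3·17² + 13)/(2·14) ≡ 6/9. 9⁻¹ ≡ 17 (mod 19) since 9·17 = 153 ≡ 1, so λ ≡ 6·17 ≡ 7.
  x = λ² - 17 - 17 = 49 - 34 ≡ 15; y = λ·(17 - 15) - 14 ≡ 0. → (15, 0)
3P: (15, 0) + (17, 14). λ = (14 - 0)/(17 - 15) ≡ 14/2 mod 19. 2⁻¹ ≡ 10 (mod 19), so λ ≡ 7.
  x = λ² - 15 - 17 = 49 - 32 ≡ 17; y = λ·(15 - 17) - 0 ≡ 5. → (17, 5)
4P: (17, 5) + (17, 14): same x and y₁ ≡ -y₂, so the sum is ∞.
4P = ∞, so the order is 4.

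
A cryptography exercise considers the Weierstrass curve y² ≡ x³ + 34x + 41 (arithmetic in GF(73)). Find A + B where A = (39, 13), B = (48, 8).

(39, 13) + (48, 8). λ = (8 - 13)/(48 - 39) ≡ 68/9 mod 73. 9⁻¹ ≡ 65 (mod 73), so λ ≡ 40.
  x = λ² - 39 - 48 = 1600 - 87 ≡ 53; y = λ·(39 - 53) - 13 ≡ 11. → (53, 11)

(53, 11)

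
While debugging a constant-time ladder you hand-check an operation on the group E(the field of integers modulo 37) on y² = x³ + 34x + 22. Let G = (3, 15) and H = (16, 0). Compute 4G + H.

First 4G:
Repeated addition: build up to 4G.
2G: tangent at (3, 15): λ = (3·3² + 34)/(2·15) ≡ 24/30. 30⁻¹ ≡ 21 (mod 37) since 30·21 = 630 ≡ 1, so λ ≡ 24·21 ≡ 23.
  x = λ² - 3 - 3 = 529 - 6 ≡ 5; y = λ·(3 - 5) - 15 ≡ 13. → (5, 13)
3G: (5, 13) + (3, 15). λ = (15 - 13)/(3 - 5) ≡ 2/35 mod 37. 35⁻¹ ≡ 18 (mod 37), so λ ≡ 36.
  x = λ² - 5 - 3 = 1296 - 8 ≡ 30; y = λ·(5 - 30) - 13 ≡ 12. → (30, 12)
4G: (30, 12) + (3, 15). λ = (15 - 12)/(3 - 30) ≡ 3/10 mod 37. 10⁻¹ ≡ 26 (mod 37), so λ ≡ 4.
  x = λ² - 30 - 3 = 16 - 33 ≡ 20; y = λ·(30 - 20) - 12 ≡ 28. → (20, 28)
4G = (20, 28).
Finally 4G + H:
(20, 28) + (16, 0). λ = (0 - 28)/(16 - 20) ≡ 9/33 mod 37. 33⁻¹ ≡ 9 (mod 37), so λ ≡ 7.
  x = λ² - 20 - 16 = 49 - 36 ≡ 13; y = λ·(20 - 13) - 28 ≡ 21. → (13, 21)

(13, 21)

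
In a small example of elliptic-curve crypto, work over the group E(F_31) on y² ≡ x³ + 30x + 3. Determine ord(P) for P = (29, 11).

11

2P: tangent at (29, 11): λ = (3·29² + 30)/(2·11) ≡ 11/22. 22⁻¹ ≡ 24 (mod 31), so λ ≡ 11·24 ≡ 16.
  x = λ² - 29 - 29 = 256 - 58 ≡ 12; y = λ·(29 - 12) - 11 ≡ 13. → (12, 13)
3P: (12, 13) + (29, 11). λ = (11 - 13)/(29 - 12) ≡ 29/17 mod 31. 17⁻¹ ≡ 11 (mod 31) since 17·11 = 187 ≡ 1, so λ ≡ 9.
  x = λ² - 12 - 29 = 81 - 41 ≡ 9; y = λ·(12 - 9) - 13 ≡ 14. → (9, 14)
4P: (9, 14) + (29, 11). λ = (11 - 14)/(29 - 9) ≡ 28/20 mod 31. 20⁻¹ ≡ 14 (mod 31) since 20·14 = 280 ≡ 1, so λ ≡ 20.
  x = λ² - 9 - 29 = 400 - 38 ≡ 21; y = λ·(9 - 21) - 14 ≡ 25. → (21, 25)
5P: (21, 25) + (29, 11). λ = (11 - 25)/(29 - 21) ≡ 17/8 mod 31. 8⁻¹ ≡ 4 (mod 31), so λ ≡ 6.
  x = λ² - 21 - 29 = 36 - 50 ≡ 17; y = λ·(21 - 17) - 25 ≡ 30. → (17, 30)
6P: (17, 30) + (29, 11). λ = (11 - 30)/(29 - 17) ≡ 12/12 mod 31. 12⁻¹ ≡ 13 (mod 31) since 12·13 = 156 ≡ 1, so λ ≡ 1.
  x = λ² - 17 - 29 = 1 - 46 ≡ 17; y = λ·(17 - 17) - 30 ≡ 1. → (17, 1)
7P: (17, 1) + (29, 11). λ = (11 - 1)/(29 - 17) ≡ 10/12 mod 31. 12⁻¹ ≡ 13 (mod 31), so λ ≡ 6.
  x = λ² - 17 - 29 = 36 - 46 ≡ 21; y = λ·(17 - 21) - 1 ≡ 6. → (21, 6)
8P: (21, 6) + (29, 11). λ = (11 - 6)/(29 - 21) ≡ 5/8 mod 31. 8⁻¹ ≡ 4 (mod 31), so λ ≡ 20.
  x = λ² - 21 - 29 = 400 - 50 ≡ 9; y = λ·(21 - 9) - 6 ≡ 17. → (9, 17)
9P: (9, 17) + (29, 11). λ = (11 - 17)/(29 - 9) ≡ 25/20 mod 31. 20⁻¹ ≡ 14 (mod 31), so λ ≡ 9.
  x = λ² - 9 - 29 = 81 - 38 ≡ 12; y = λ·(9 - 12) - 17 ≡ 18. → (12, 18)
10P: (12, 18) + (29, 11). λ = (11 - 18)/(29 - 12) ≡ 24/17 mod 31. 17⁻¹ ≡ 11 (mod 31), so λ ≡ 16.
  x = λ² - 12 - 29 = 256 - 41 ≡ 29; y = λ·(12 - 29) - 18 ≡ 20. → (29, 20)
11P: (29, 20) + (29, 11): same x and y₁ ≡ -y₂, so the sum is O.
11P = O, so the order is 11.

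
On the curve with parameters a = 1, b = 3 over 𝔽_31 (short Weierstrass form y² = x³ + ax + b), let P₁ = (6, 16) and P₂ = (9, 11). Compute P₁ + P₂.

(5, 3)

(6, 16) + (9, 11). λ = (11 - 16)/(9 - 6) ≡ 26/3 mod 31. 3⁻¹ ≡ 21 (mod 31), so λ ≡ 19.
  x = λ² - 6 - 9 = 361 - 15 ≡ 5; y = λ·(6 - 5) - 16 ≡ 3. → (5, 3)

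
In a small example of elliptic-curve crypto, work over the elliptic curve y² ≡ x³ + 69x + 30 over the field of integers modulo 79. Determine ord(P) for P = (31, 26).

6

2P: tangent at (31, 26): λ = (3·31² + 69)/(2·26) ≡ 29/52. 52⁻¹ ≡ 38 (mod 79), so λ ≡ 29·38 ≡ 75.
  x = λ² - 31 - 31 = 5625 - 62 ≡ 33; y = λ·(31 - 33) - 26 ≡ 61. → (33, 61)
3P: (33, 61) + (31, 26). λ = (26 - 61)/(31 - 33) ≡ 44/77 mod 79. 77⁻¹ ≡ 39 (mod 79) since 77·39 = 3003 ≡ 1, so λ ≡ 57.
  x = λ² - 33 - 31 = 3249 - 64 ≡ 25; y = λ·(33 - 25) - 61 ≡ 0. → (25, 0)
4P: (25, 0) + (31, 26). λ = (26 - 0)/(31 - 25) ≡ 26/6 mod 79. 6⁻¹ ≡ 66 (mod 79), so λ ≡ 57.
  x = λ² - 25 - 31 = 3249 - 56 ≡ 33; y = λ·(25 - 33) - 0 ≡ 18. → (33, 18)
5P: (33, 18) + (31, 26). λ = (26 - 18)/(31 - 33) ≡ 8/77 mod 79. 77⁻¹ ≡ 39 (mod 79) since 77·39 = 3003 ≡ 1, so λ ≡ 75.
  x = λ² - 33 - 31 = 5625 - 64 ≡ 31; y = λ·(33 - 31) - 18 ≡ 53. → (31, 53)
6P: (31, 53) + (31, 26): same x and y₁ ≡ -y₂, so the sum is O.
6P = O, so the order is 6.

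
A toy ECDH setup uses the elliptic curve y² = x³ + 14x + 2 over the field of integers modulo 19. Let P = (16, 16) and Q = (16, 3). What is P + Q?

The two points share x = 16 and their y-coordinates satisfy 16 + 3 ≡ 0 (mod 19), so they are inverses. Their sum is O.

O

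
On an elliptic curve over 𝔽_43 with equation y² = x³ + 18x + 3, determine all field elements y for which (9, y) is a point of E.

x³ + 18x + 3 = 894 ≡ 34 (mod 43).
34 is a non-residue mod 43; no y exists.

none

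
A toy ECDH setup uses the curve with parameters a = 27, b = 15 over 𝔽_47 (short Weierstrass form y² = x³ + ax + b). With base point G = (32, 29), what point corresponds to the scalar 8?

(30, 1)

Double-and-add on 8 = (1000)₂. Start with G = (32, 29) for the leading 1-bit.
double: tangent at (32, 29): λ = (3·32² + 27)/(2·29) ≡ 44/11. 11⁻¹ ≡ 30 (mod 47), so λ ≡ 44·30 ≡ 4.
  x = λ² - 32 - 32 = 16 - 64 ≡ 46; y = λ·(32 - 46) - 29 ≡ 9. → (46, 9)
double: tangent at (46, 9): λ = (3·46² + 27)/(2·9) ≡ 30/18. 18⁻¹ ≡ 34 (mod 47), so λ ≡ 30·34 ≡ 33.
  x = λ² - 46 - 46 = 1089 - 92 ≡ 10; y = λ·(46 - 10) - 9 ≡ 4. → (10, 4)
double: tangent at (10, 4): λ = (3·10² + 27)/(2·4) ≡ 45/8. 8⁻¹ ≡ 6 (mod 47), so λ ≡ 45·6 ≡ 35.
  x = λ² - 10 - 10 = 1225 - 20 ≡ 30; y = λ·(10 - 30) - 4 ≡ 1. → (30, 1)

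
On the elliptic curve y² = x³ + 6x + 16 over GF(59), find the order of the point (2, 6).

2P: tangent at (2, 6): λ = (3·2² + 6)/(2·6) ≡ 18/12. 12⁻¹ ≡ 5 (mod 59), so λ ≡ 18·5 ≡ 31.
  x = λ² - 2 - 2 = 961 - 4 ≡ 13; y = λ·(2 - 13) - 6 ≡ 7. → (13, 7)
3P: (13, 7) + (2, 6). λ = (6 - 7)/(2 - 13) ≡ 58/48 mod 59. 48⁻¹ ≡ 16 (mod 59), so λ ≡ 43.
  x = λ² - 13 - 2 = 1849 - 15 ≡ 5; y = λ·(13 - 5) - 7 ≡ 42. → (5, 42)
4P: (5, 42) + (2, 6). λ = (6 - 42)/(2 - 5) ≡ 23/56 mod 59. 56⁻¹ ≡ 39 (mod 59), so λ ≡ 12.
  x = λ² - 5 - 2 = 144 - 7 ≡ 19; y = λ·(5 - 19) - 42 ≡ 26. → (19, 26)
5P: (19, 26) + (2, 6). λ = (6 - 26)/(2 - 19) ≡ 39/42 mod 59. 42⁻¹ ≡ 52 (mod 59), so λ ≡ 22.
  x = λ² - 19 - 2 = 484 - 21 ≡ 50; y = λ·(19 - 50) - 26 ≡ 0. → (50, 0)
6P: (50, 0) + (2, 6). λ = (6 - 0)/(2 - 50) ≡ 6/11 mod 59. 11⁻¹ ≡ 43 (mod 59) since 11·43 = 473 ≡ 1, so λ ≡ 22.
  x = λ² - 50 - 2 = 484 - 52 ≡ 19; y = λ·(50 - 19) - 0 ≡ 33. → (19, 33)
7P: (19, 33) + (2, 6). λ = (6 - 33)/(2 - 19) ≡ 32/42 mod 59. 42⁻¹ ≡ 52 (mod 59), so λ ≡ 12.
  x = λ² - 19 - 2 = 144 - 21 ≡ 5; y = λ·(19 - 5) - 33 ≡ 17. → (5, 17)
8P: (5, 17) + (2, 6). λ = (6 - 17)/(2 - 5) ≡ 48/56 mod 59. 56⁻¹ ≡ 39 (mod 59), so λ ≡ 43.
  x = λ² - 5 - 2 = 1849 - 7 ≡ 13; y = λ·(5 - 13) - 17 ≡ 52. → (13, 52)
9P: (13, 52) + (2, 6). λ = (6 - 52)/(2 - 13) ≡ 13/48 mod 59. 48⁻¹ ≡ 16 (mod 59) since 48·16 = 768 ≡ 1, so λ ≡ 31.
  x = λ² - 13 - 2 = 961 - 15 ≡ 2; y = λ·(13 - 2) - 52 ≡ 53. → (2, 53)
10P: (2, 53) + (2, 6): same x and y₁ ≡ -y₂, so the sum is ∞.
10P = ∞, so the order is 10.

10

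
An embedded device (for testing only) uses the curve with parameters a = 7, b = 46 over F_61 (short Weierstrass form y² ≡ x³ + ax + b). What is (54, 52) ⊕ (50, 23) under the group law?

(54, 52) + (50, 23). λ = (23 - 52)/(50 - 54) ≡ 32/57 mod 61. 57⁻¹ ≡ 15 (mod 61), so λ ≡ 53.
  x = λ² - 54 - 50 = 2809 - 104 ≡ 21; y = λ·(54 - 21) - 52 ≡ 50. → (21, 50)

(21, 50)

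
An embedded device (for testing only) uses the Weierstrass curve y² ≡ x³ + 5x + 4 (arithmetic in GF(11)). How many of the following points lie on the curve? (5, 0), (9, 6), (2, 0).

2

(5, 0): 0² ≡ 0, rhs ≡ 0 → on.
(9, 6): 6² ≡ 3, rhs ≡ 8 → off.
(2, 0): 0² ≡ 0, rhs ≡ 0 → on.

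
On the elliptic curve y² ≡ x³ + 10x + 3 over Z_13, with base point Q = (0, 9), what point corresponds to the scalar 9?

(5, 3)

Repeated addition: build up to 9Q.
2Q: tangent at (0, 9): λ = (3·0² + 10)/(2·9) ≡ 10/5. 5⁻¹ ≡ 8 (mod 13) since 5·8 = 40 ≡ 1, so λ ≡ 10·8 ≡ 2.
  x = λ² - 0 - 0 = 4 - 0 ≡ 4; y = λ·(0 - 4) - 9 ≡ 9. → (4, 9)
3Q: (4, 9) + (0, 9). λ = (9 - 9)/(0 - 4) ≡ 0/9 mod 13. 9⁻¹ ≡ 3 (mod 13), so λ ≡ 0.
  x = λ² - 4 - 0 = 0 - 4 ≡ 9; y = λ·(4 - 9) - 9 ≡ 4. → (9, 4)
4Q: (9, 4) + (0, 9). λ = (9 - 4)/(0 - 9) ≡ 5/4 mod 13. 4⁻¹ ≡ 10 (mod 13), so λ ≡ 11.
  x = λ² - 9 - 0 = 121 - 9 ≡ 8; y = λ·(9 - 8) - 4 ≡ 7. → (8, 7)
5Q: (8, 7) + (0, 9). λ = (9 - 7)/(0 - 8) ≡ 2/5 mod 13. 5⁻¹ ≡ 8 (mod 13) since 5·8 = 40 ≡ 1, so λ ≡ 3.
  x = λ² - 8 - 0 = 9 - 8 ≡ 1; y = λ·(8 - 1) - 7 ≡ 1. → (1, 1)
6Q: (1, 1) + (0, 9). λ = (9 - 1)/(0 - 1) ≡ 8/12 mod 13. 12⁻¹ ≡ 12 (mod 13), so λ ≡ 5.
  x = λ² - 1 - 0 = 25 - 1 ≡ 11; y = λ·(1 - 11) - 1 ≡ 1. → (11, 1)
7Q: (11, 1) + (0, 9). λ = (9 - 1)/(0 - 11) ≡ 8/2 mod 13. 2⁻¹ ≡ 7 (mod 13) since 2·7 = 14 ≡ 1, so λ ≡ 4.
  x = λ² - 11 - 0 = 16 - 11 ≡ 5; y = λ·(11 - 5) - 1 ≡ 10. → (5, 10)
8Q: (5, 10) + (0, 9). λ = (9 - 10)/(0 - 5) ≡ 12/8 mod 13. 8⁻¹ ≡ 5 (mod 13), so λ ≡ 8.
  x = λ² - 5 - 0 = 64 - 5 ≡ 7; y = λ·(5 - 7) - 10 ≡ 0. → (7, 0)
9Q: (7, 0) + (0, 9). λ = (9 - 0)/(0 - 7) ≡ 9/6 mod 13. 6⁻¹ ≡ 11 (mod 13) since 6·11 = 66 ≡ 1, so λ ≡ 8.
  x = λ² - 7 - 0 = 64 - 7 ≡ 5; y = λ·(7 - 5) - 0 ≡ 3. → (5, 3)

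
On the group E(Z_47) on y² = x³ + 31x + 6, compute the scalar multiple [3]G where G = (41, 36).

Repeated addition: build up to 3G.
2G: tangent at (41, 36): λ = (3·41² + 31)/(2·36) ≡ 45/25. 25⁻¹ ≡ 32 (mod 47) since 25·32 = 800 ≡ 1, so λ ≡ 45·32 ≡ 30.
  x = λ² - 41 - 41 = 900 - 82 ≡ 19; y = λ·(41 - 19) - 36 ≡ 13. → (19, 13)
3G: (19, 13) + (41, 36). λ = (36 - 13)/(41 - 19) ≡ 23/22 mod 47. 22⁻¹ ≡ 15 (mod 47) since 22·15 = 330 ≡ 1, so λ ≡ 16.
  x = λ² - 19 - 41 = 256 - 60 ≡ 8; y = λ·(19 - 8) - 13 ≡ 22. → (8, 22)

(8, 22)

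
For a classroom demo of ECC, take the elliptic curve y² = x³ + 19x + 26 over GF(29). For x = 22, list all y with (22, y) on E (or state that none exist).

none

x³ + 19x + 26 = 11092 ≡ 14 (mod 29).
14 is a non-residue mod 29; no y exists.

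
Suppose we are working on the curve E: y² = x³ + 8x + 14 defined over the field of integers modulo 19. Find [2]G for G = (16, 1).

(13, 4)

tangent at (16, 1): λ = (3·16² + 8)/(2·1) ≡ 16/2. 2⁻¹ ≡ 10 (mod 19), so λ ≡ 16·10 ≡ 8.
  x = λ² - 16 - 16 = 64 - 32 ≡ 13; y = λ·(16 - 13) - 1 ≡ 4. → (13, 4)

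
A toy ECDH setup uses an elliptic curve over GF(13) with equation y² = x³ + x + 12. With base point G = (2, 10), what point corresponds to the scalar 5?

(5, 5)

Double-and-add on 5 = (101)₂. Start with G = (2, 10) for the leading 1-bit.
double: tangent at (2, 10): λ = (3·2² + 1)/(2·10) ≡ 0/7. 7⁻¹ ≡ 2 (mod 13) since 7·2 = 14 ≡ 1, so λ ≡ 0·2 ≡ 0.
  x = λ² - 2 - 2 = 0 - 4 ≡ 9; y = λ·(2 - 9) - 10 ≡ 3. → (9, 3)
double: tangent at (9, 3): λ = (3·9² + 1)/(2·3) ≡ 10/6. 6⁻¹ ≡ 11 (mod 13), so λ ≡ 10·11 ≡ 6.
  x = λ² - 9 - 9 = 36 - 18 ≡ 5; y = λ·(9 - 5) - 3 ≡ 8. → (5, 8)
add G: (5, 8) + (2, 10). λ = (10 - 8)/(2 - 5) ≡ 2/10 mod 13. 10⁻¹ ≡ 4 (mod 13), so λ ≡ 8.
  x = λ² - 5 - 2 = 64 - 7 ≡ 5; y = λ·(5 - 5) - 8 ≡ 5. → (5, 5)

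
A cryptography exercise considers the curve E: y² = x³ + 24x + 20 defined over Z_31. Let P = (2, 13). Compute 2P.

(28, 13)

tangent at (2, 13): λ = (3·2² + 24)/(2·13) ≡ 5/26. 26⁻¹ ≡ 6 (mod 31) since 26·6 = 156 ≡ 1, so λ ≡ 5·6 ≡ 30.
  x = λ² - 2 - 2 = 900 - 4 ≡ 28; y = λ·(2 - 28) - 13 ≡ 13. → (28, 13)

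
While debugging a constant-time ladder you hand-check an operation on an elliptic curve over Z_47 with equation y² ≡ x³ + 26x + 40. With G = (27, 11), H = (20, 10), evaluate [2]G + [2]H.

(36, 16)

First 2G:
Repeated addition: build up to 2G.
2G: tangent at (27, 11): λ = (3·27² + 26)/(2·11) ≡ 4/22. 22⁻¹ ≡ 15 (mod 47), so λ ≡ 4·15 ≡ 13.
  x = λ² - 27 - 27 = 169 - 54 ≡ 21; y = λ·(27 - 21) - 11 ≡ 20. → (21, 20)
2G = (21, 20).
Next 2H:
Repeated addition: build up to 2H.
2H: tangent at (20, 10): λ = (3·20² + 26)/(2·10) ≡ 4/20. 20⁻¹ ≡ 40 (mod 47) since 20·40 = 800 ≡ 1, so λ ≡ 4·40 ≡ 19.
  x = λ² - 20 - 20 = 361 - 40 ≡ 39; y = λ·(20 - 39) - 10 ≡ 5. → (39, 5)
2H = (39, 5).
Finally 2G + 2H:
(21, 20) + (39, 5). λ = (5 - 20)/(39 - 21) ≡ 32/18 mod 47. 18⁻¹ ≡ 34 (mod 47), so λ ≡ 7.
  x = λ² - 21 - 39 = 49 - 60 ≡ 36; y = λ·(21 - 36) - 20 ≡ 16. → (36, 16)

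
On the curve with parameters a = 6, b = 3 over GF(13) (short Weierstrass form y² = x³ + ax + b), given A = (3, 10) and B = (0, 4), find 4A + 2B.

First 4A:
Repeated addition: build up to 4A.
2A: tangent at (3, 10): λ = (3·3² + 6)/(2·10) ≡ 7/7. 7⁻¹ ≡ 2 (mod 13) since 7·2 = 14 ≡ 1, so λ ≡ 7·2 ≡ 1.
  x = λ² - 3 - 3 = 1 - 6 ≡ 8; y = λ·(3 - 8) - 10 ≡ 11. → (8, 11)
3A: (8, 11) + (3, 10). λ = (10 - 11)/(3 - 8) ≡ 12/8 mod 13. 8⁻¹ ≡ 5 (mod 13) since 8·5 = 40 ≡ 1, so λ ≡ 8.
  x = λ² - 8 - 3 = 64 - 11 ≡ 1; y = λ·(8 - 1) - 11 ≡ 6. → (1, 6)
4A: (1, 6) + (3, 10). λ = (10 - 6)/(3 - 1) ≡ 4/2 mod 13. 2⁻¹ ≡ 7 (mod 13), so λ ≡ 2.
  x = λ² - 1 - 3 = 4 - 4 ≡ 0; y = λ·(1 - 0) - 6 ≡ 9. → (0, 9)
4A = (0, 9).
Next 2B:
Repeated addition: build up to 2B.
2B: tangent at (0, 4): λ = (3·0² + 6)/(2·4) ≡ 6/8. 8⁻¹ ≡ 5 (mod 13), so λ ≡ 6·5 ≡ 4.
  x = λ² - 0 - 0 = 16 - 0 ≡ 3; y = λ·(0 - 3) - 4 ≡ 10. → (3, 10)
2B = (3, 10).
Finally 4A + 2B:
(0, 9) + (3, 10). λ = (10 - 9)/(3 - 0) ≡ 1/3 mod 13. 3⁻¹ ≡ 9 (mod 13) since 3·9 = 27 ≡ 1, so λ ≡ 9.
  x = λ² - 0 - 3 = 81 - 3 ≡ 0; y = λ·(0 - 0) - 9 ≡ 4. → (0, 4)

(0, 4)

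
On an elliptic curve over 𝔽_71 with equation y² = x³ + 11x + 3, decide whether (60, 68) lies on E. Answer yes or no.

y² = 68² ≡ 9; x³ + 11x + 3 = 216663 ≡ 42 (mod 71). 9 ≠ 42.

no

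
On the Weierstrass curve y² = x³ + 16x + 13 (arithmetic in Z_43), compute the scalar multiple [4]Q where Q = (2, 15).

Double-and-add on 4 = (100)₂. Start with Q = (2, 15) for the leading 1-bit.
double: tangent at (2, 15): λ = (3·2² + 16)/(2·15) ≡ 28/30. 30⁻¹ ≡ 33 (mod 43) since 30·33 = 990 ≡ 1, so λ ≡ 28·33 ≡ 21.
  x = λ² - 2 - 2 = 441 - 4 ≡ 7; y = λ·(2 - 7) - 15 ≡ 9. → (7, 9)
double: tangent at (7, 9): λ = (3·7² + 16)/(2·9) ≡ 34/18. 18⁻¹ ≡ 12 (mod 43), so λ ≡ 34·12 ≡ 21.
  x = λ² - 7 - 7 = 441 - 14 ≡ 40; y = λ·(7 - 40) - 9 ≡ 29. → (40, 29)

(40, 29)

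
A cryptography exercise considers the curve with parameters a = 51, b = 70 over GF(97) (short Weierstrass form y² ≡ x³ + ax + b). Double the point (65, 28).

tangent at (65, 28): λ = (3·65² + 51)/(2·28) ≡ 19/56. 56⁻¹ ≡ 26 (mod 97), so λ ≡ 19·26 ≡ 9.
  x = λ² - 65 - 65 = 81 - 130 ≡ 48; y = λ·(65 - 48) - 28 ≡ 28. → (48, 28)

(48, 28)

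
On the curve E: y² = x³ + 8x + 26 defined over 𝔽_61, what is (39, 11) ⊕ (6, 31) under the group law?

(39, 11) + (6, 31). λ = (31 - 11)/(6 - 39) ≡ 20/28 mod 61. 28⁻¹ ≡ 24 (mod 61), so λ ≡ 53.
  x = λ² - 39 - 6 = 2809 - 45 ≡ 19; y = λ·(39 - 19) - 11 ≡ 12. → (19, 12)

(19, 12)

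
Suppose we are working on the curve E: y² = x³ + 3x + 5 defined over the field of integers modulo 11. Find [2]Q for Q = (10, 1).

tangent at (10, 1): λ = (3·10² + 3)/(2·1) ≡ 6/2. 2⁻¹ ≡ 6 (mod 11), so λ ≡ 6·6 ≡ 3.
  x = λ² - 10 - 10 = 9 - 20 ≡ 0; y = λ·(10 - 0) - 1 ≡ 7. → (0, 7)

(0, 7)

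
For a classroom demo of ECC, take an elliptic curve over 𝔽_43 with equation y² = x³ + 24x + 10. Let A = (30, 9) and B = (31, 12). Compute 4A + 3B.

(36, 31)

First 4A:
Double-and-add on 4 = (100)₂. Start with A = (30, 9) for the leading 1-bit.
double: tangent at (30, 9): λ = (3·30² + 24)/(2·9) ≡ 15/18. 18⁻¹ ≡ 12 (mod 43), so λ ≡ 15·12 ≡ 8.
  x = λ² - 30 - 30 = 64 - 60 ≡ 4; y = λ·(30 - 4) - 9 ≡ 27. → (4, 27)
double: tangent at (4, 27): λ = (3·4² + 24)/(2·27) ≡ 29/11. 11⁻¹ ≡ 4 (mod 43) since 11·4 = 44 ≡ 1, so λ ≡ 29·4 ≡ 30.
  x = λ² - 4 - 4 = 900 - 8 ≡ 32; y = λ·(4 - 32) - 27 ≡ 36. → (32, 36)
4A = (32, 36).
Next 3B:
Repeated addition: build up to 3B.
2B: tangent at (31, 12): λ = (3·31² + 24)/(2·12) ≡ 26/24. 24⁻¹ ≡ 9 (mod 43), so λ ≡ 26·9 ≡ 19.
  x = λ² - 31 - 31 = 361 - 62 ≡ 41; y = λ·(31 - 41) - 12 ≡ 13. → (41, 13)
3B: (41, 13) + (31, 12). λ = (12 - 13)/(31 - 41) ≡ 42/33 mod 43. 33⁻¹ ≡ 30 (mod 43) since 33·30 = 990 ≡ 1, so λ ≡ 13.
  x = λ² - 41 - 31 = 169 - 72 ≡ 11; y = λ·(41 - 11) - 13 ≡ 33. → (11, 33)
3B = (11, 33).
Finally 4A + 3B:
(32, 36) + (11, 33). λ = (33 - 36)/(11 - 32) ≡ 40/22 mod 43. 22⁻¹ ≡ 2 (mod 43), so λ ≡ 37.
  x = λ² - 32 - 11 = 1369 - 43 ≡ 36; y = λ·(32 - 36) - 36 ≡ 31. → (36, 31)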